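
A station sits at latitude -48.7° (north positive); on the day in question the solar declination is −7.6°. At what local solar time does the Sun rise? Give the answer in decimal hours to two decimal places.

5.42 h

The sunset hour angle satisfies cos H_s = −tan φ tan δ = -0.1519, giving H_s = 98.74°.
Sunrise is at 12 − H_s/15 = 12 − 6.583 = 5.417 h local solar time.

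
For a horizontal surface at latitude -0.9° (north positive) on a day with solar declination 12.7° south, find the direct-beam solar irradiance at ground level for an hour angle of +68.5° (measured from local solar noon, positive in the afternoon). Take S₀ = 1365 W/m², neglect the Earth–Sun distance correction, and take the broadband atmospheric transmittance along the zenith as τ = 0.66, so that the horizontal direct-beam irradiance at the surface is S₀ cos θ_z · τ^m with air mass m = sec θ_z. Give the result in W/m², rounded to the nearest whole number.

cos θ_z = sin φ sin δ + cos φ cos δ cos H = (-0.0157)(-0.2198) + (0.9999)(0.9755)(0.3665) = 0.3609.
Air mass m = 1/cos θ_z = 1/0.3609 = 2.771; τ^m = 0.66^2.771 = 0.3162.
Surface direct beam = 1365 × 0.3609 × 0.3162 = 155.77 W/m².

156 W/m²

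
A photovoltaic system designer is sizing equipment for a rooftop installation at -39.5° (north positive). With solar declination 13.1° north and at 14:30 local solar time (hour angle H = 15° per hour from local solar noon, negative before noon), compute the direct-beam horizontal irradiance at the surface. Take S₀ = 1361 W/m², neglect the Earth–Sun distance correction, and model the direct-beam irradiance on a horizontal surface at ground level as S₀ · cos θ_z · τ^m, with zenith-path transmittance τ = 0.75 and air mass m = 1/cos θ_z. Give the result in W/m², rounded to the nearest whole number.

Hour angle H = 15° × (14.5 − 12) = 37.50°.
cos θ_z = sin φ sin δ + cos φ cos δ cos H = (-0.6361)(0.2267) + (0.7716)(0.9740)(0.7934) = 0.4521.
Air mass m = 1/cos θ_z = 1/0.4521 = 2.212; τ^m = 0.75^2.212 = 0.5292.
Surface direct beam = 1361 × 0.4521 × 0.5292 = 325.62 W/m².

326 W/m²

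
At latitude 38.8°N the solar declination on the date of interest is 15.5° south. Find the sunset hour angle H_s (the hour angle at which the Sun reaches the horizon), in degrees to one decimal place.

77.1°

cos H_s = −tan(38.8°) · tan(-15.5°) = 0.2230, so H_s = arccos(0.2230) = 77.11°.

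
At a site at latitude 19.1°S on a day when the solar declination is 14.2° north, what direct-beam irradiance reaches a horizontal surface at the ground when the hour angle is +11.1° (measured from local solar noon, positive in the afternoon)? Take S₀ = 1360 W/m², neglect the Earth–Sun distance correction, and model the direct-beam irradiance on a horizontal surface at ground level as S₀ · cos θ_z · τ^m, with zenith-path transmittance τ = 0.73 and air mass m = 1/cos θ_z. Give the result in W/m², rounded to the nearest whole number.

cos θ_z = sin φ sin δ + cos φ cos δ cos H = (-0.3272)(0.2453) + (0.9449)(0.9694)(0.9813) = 0.8186.
Air mass m = 1/cos θ_z = 1/0.8186 = 1.222; τ^m = 0.73^1.222 = 0.6807.
Surface direct beam = 1360 × 0.8186 × 0.6807 = 757.82 W/m².

758 W/m²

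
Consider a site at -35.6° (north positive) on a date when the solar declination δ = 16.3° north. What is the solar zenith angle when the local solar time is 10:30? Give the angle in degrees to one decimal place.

Hour angle H = 15° × (10.5 − 12) = -22.50°.
With φ = -35.6°, δ = 16.3°, H = -22.50°: sin φ sin δ = -0.1634, cos φ cos δ cos H = 0.7210, so cos θ_z = 0.5576.
θ_z = arccos(0.5576) = 56.11°.

56.1°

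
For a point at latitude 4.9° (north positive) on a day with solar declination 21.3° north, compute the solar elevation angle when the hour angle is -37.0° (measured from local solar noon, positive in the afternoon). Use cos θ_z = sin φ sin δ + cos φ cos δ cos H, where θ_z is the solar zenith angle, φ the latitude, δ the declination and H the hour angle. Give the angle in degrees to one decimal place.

50.6°

cos θ_z = sin φ sin δ + cos φ cos δ cos H = (0.0854)(0.3633) + (0.9963)(0.9317)(0.7986) = 0.7723.
θ_z = arccos(0.7723) = 39.44°, so the elevation is 90° − 39.44° = 50.56°.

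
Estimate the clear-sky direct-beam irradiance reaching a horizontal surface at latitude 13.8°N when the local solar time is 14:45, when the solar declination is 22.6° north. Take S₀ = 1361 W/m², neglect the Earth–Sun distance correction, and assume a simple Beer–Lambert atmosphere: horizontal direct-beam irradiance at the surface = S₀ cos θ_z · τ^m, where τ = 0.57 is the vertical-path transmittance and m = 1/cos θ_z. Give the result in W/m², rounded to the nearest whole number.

Hour angle H = 15° × (14.75 − 12) = 41.25°.
With φ = 13.8°, δ = 22.6°, H = 41.25°: sin φ sin δ = 0.0917, cos φ cos δ cos H = 0.6741, so cos θ_z = 0.7658.
Air mass m = 1/cos θ_z = 1/0.7658 = 1.306; τ^m = 0.57^1.306 = 0.4799.
Surface direct beam = 1361 × 0.7658 × 0.4799 = 500.18 W/m².

500 W/m²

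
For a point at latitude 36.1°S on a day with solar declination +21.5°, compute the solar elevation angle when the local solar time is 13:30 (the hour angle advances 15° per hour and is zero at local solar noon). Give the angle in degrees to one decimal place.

Hour angle H = 15° × (13.5 − 12) = 22.50°.
cos θ_z = sin φ sin δ + cos φ cos δ cos H = (-0.5892)(0.3665) + (0.8080)(0.9304)(0.9239) = 0.4786.
θ_z = arccos(0.4786) = 61.41°, so the elevation is 90° − 61.41° = 28.59°.

28.6°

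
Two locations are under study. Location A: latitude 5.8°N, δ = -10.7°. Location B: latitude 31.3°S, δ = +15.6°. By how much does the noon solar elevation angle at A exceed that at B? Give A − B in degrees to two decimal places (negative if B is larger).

+30.40°

A: 90° − |5.8 − (-10.7)| = 73.50°.
B: 90° − |-31.3 − (15.6)| = 43.10°.
A − B = 73.50 − 43.10 = 30.40°.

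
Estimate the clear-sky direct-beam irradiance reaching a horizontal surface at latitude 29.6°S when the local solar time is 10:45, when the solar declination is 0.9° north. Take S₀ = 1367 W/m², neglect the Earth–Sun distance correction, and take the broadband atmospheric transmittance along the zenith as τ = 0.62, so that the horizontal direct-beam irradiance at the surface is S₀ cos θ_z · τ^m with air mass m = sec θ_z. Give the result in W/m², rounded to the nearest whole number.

Hour angle H = 15° × (10.75 − 12) = -18.75°.
cos θ_z = sin φ sin δ + cos φ cos δ cos H = (-0.4939)(0.0157) + (0.8695)(0.9999)(0.9469) = 0.8155.
Air mass m = 1/cos θ_z = 1/0.8155 = 1.226; τ^m = 0.62^1.226 = 0.5565.
Surface direct beam = 1367 × 0.8155 × 0.5565 = 620.38 W/m².

620 W/m²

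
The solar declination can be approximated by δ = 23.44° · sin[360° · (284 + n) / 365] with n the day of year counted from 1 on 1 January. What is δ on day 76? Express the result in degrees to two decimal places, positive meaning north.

-2.02°

360 × (284 + 76) / 365 = 355.068°; sin(355.068°) = -0.0860.
δ = 23.44 × -0.0860 = -2.016° ≈ -2.02°.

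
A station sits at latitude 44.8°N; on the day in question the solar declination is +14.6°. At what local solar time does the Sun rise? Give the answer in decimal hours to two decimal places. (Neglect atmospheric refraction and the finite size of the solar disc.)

−tan φ tan δ = −(0.9930)(0.2605) = -0.2587; H_s = arccos(-0.2587) = 104.99°.
Sunrise is at 12 − H_s/15 = 12 − 6.999 = 5.001 h local solar time.

5.00 h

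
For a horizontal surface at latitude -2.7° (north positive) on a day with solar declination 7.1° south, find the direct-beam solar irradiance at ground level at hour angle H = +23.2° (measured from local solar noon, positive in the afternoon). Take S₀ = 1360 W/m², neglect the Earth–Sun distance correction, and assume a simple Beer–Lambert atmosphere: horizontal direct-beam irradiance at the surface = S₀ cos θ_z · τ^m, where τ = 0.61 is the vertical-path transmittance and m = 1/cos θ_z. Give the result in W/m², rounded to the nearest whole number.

With φ = -2.7°, δ = -7.1°, H = 23.20°: sin φ sin δ = 0.0058, cos φ cos δ cos H = 0.9111, so cos θ_z = 0.9169.
Air mass m = 1/cos θ_z = 1/0.9169 = 1.091; τ^m = 0.61^1.091 = 0.5832.
Surface direct beam = 1360 × 0.9169 × 0.5832 = 727.24 W/m².

727 W/m²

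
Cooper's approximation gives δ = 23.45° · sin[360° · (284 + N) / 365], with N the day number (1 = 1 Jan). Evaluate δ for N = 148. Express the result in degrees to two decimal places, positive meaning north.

360 × (284 + 148) / 365 = 426.082°; sin(426.082°) = 0.9141.
δ = 23.45 × 0.9141 = 21.436° ≈ +21.44°.

+21.44°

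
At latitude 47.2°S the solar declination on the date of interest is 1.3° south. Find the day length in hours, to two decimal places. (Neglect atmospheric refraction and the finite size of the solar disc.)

−tan φ tan δ = −(-1.0799)(-0.0227) = -0.0245; H_s = arccos(-0.0245) = 91.40°.
Day length = 2 H_s / 15° h⁻¹ = 182.80° / 15 = 12.187 h.

12.19 hours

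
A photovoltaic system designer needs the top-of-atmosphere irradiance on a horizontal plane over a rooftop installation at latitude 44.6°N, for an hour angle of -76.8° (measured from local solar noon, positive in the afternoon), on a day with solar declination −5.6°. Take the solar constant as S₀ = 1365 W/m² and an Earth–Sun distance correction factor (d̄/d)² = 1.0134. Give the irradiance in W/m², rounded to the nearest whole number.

cos θ_z = sin φ sin δ + cos φ cos δ cos H = (0.7022)(-0.0976) + (0.7120)(0.9952)(0.2284) = 0.0933.
Top-of-atmosphere irradiance = S₀ (d̄/d)² cos θ_z = 1365 × 1.0134 × 0.0933 = 129.06 W/m².

129 W/m²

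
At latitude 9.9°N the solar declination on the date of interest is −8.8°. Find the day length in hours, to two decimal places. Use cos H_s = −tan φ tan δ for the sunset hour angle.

11.79 hours

−tan φ tan δ = −(0.1745)(-0.1548) = 0.0270; H_s = arccos(0.0270) = 88.45°.
Day length = 2 H_s / 15° h⁻¹ = 176.90° / 15 = 11.793 h.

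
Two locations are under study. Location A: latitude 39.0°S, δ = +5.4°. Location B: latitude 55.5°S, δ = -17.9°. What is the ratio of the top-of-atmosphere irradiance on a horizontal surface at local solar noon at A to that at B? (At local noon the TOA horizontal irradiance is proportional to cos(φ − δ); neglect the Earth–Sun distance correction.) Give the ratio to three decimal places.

0.902

A: cos θ_z = cos(-39.0° − (5.4°)) = 0.7145.
B: cos θ_z = cos(-55.5° − (-17.9°)) = 0.7923.
Ratio A/B = 0.7145 / 0.7923 = 0.9018.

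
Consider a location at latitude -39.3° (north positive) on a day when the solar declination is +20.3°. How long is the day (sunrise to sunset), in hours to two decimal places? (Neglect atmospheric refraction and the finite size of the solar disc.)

cos H_s = −tan(-39.3°) · tan(20.3°) = 0.3028, so H_s = arccos(0.3028) = 72.37°.
Day length = 2 H_s / 15° h⁻¹ = 144.74° / 15 = 9.649 h.

9.65 hours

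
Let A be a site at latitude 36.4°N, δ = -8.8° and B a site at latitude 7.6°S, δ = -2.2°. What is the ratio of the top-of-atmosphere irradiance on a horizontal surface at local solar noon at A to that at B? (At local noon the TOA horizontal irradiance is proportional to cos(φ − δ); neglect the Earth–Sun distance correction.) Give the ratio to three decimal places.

A: cos θ_z = cos(36.4° − (-8.8°)) = 0.7046.
B: cos θ_z = cos(-7.6° − (-2.2°)) = 0.9956.
Ratio A/B = 0.7046 / 0.9956 = 0.7077.

0.708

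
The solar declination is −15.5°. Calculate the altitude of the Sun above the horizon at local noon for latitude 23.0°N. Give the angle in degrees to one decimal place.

At local solar noon the hour angle is zero, so the elevation is 90° − |φ − δ| = 90° − |23.0° − (-15.5°)| = 90° − 38.5° = 51.5°.

51.5°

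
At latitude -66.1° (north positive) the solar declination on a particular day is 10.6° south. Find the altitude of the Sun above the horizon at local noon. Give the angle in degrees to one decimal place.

At local solar noon the hour angle is zero, so the elevation is 90° − |φ − δ| = 90° − |-66.1° − (-10.6°)| = 90° − 55.5° = 34.5°.

34.5°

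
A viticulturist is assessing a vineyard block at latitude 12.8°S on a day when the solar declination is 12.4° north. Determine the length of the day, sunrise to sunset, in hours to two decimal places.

11.62 hours

−tan φ tan δ = −(-0.2272)(0.2199) = 0.0500; H_s = arccos(0.0500) = 87.13°.
Day length = 2 H_s / 15° h⁻¹ = 174.26° / 15 = 11.617 h.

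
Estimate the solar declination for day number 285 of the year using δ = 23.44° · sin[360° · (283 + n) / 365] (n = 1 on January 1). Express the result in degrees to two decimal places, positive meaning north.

360 × (283 + 285) / 365 = 560.219°; sin(560.219°) = -0.3456.
δ = 23.44 × -0.3456 = -8.101° ≈ -8.10°.

-8.10°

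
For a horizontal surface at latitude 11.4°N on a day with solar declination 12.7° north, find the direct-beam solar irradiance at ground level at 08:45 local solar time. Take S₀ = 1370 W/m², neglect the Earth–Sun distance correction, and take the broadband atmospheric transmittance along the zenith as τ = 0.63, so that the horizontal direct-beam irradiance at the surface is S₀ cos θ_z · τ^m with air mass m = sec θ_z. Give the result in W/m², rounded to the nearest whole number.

Hour angle H = 15° × (8.75 − 12) = -48.75°.
With φ = 11.4°, δ = 12.7°, H = -48.75°: sin φ sin δ = 0.0435, cos φ cos δ cos H = 0.6305, so cos θ_z = 0.6740.
Air mass m = 1/cos θ_z = 1/0.6740 = 1.484; τ^m = 0.63^1.484 = 0.5038.
Surface direct beam = 1370 × 0.6740 × 0.5038 = 465.20 W/m².

465 W/m²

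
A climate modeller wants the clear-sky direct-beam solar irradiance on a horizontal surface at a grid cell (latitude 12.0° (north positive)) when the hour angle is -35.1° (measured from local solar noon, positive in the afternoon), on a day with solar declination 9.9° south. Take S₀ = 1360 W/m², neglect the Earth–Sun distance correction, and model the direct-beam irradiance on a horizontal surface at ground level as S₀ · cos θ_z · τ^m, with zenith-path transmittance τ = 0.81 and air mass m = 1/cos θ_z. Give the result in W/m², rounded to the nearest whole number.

774 W/m²

cos θ_z = sin(12.0°) sin(-9.9°) + cos(12.0°) cos(-9.9°) cos(-35.10°) = -0.0357 + 0.7884 = 0.7527.
Air mass m = 1/cos θ_z = 1/0.7527 = 1.329; τ^m = 0.81^1.329 = 0.7557.
Surface direct beam = 1360 × 0.7527 × 0.7557 = 773.59 W/m².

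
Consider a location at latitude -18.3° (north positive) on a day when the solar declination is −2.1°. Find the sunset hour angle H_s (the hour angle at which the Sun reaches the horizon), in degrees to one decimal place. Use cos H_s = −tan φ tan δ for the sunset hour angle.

cos H_s = −tan(-18.3°) · tan(-2.1°) = -0.0121, so H_s = arccos(-0.0121) = 90.69°.

90.7°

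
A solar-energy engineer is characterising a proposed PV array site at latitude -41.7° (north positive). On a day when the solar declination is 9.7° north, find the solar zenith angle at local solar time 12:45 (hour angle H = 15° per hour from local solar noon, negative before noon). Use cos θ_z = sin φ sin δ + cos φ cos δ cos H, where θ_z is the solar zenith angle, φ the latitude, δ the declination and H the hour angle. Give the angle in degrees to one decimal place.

52.4°

Hour angle H = 15° × (12.75 − 12) = 11.25°.
cos θ_z = sin(-41.7°) sin(9.7°) + cos(-41.7°) cos(9.7°) cos(11.25°) = -0.1121 + 0.7218 = 0.6097.
θ_z = arccos(0.6097) = 52.43°.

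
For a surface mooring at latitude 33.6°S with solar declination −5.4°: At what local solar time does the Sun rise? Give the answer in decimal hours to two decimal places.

5.76 h

cos H_s = −tan(-33.6°) · tan(-5.4°) = -0.0628, so H_s = arccos(-0.0628) = 93.60°.
Sunrise is at 12 − H_s/15 = 12 − 6.240 = 5.760 h local solar time.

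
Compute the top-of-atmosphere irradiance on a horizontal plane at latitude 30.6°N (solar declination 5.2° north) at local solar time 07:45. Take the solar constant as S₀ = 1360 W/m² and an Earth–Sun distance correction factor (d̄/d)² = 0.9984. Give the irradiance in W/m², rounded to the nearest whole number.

Hour angle H = 15° × (7.75 − 12) = -63.75°.
cos θ_z = sin φ sin δ + cos φ cos δ cos H = (0.5090)(0.0906) + (0.8607)(0.9959)(0.4423) = 0.4252.
Top-of-atmosphere irradiance = S₀ (d̄/d)² cos θ_z = 1360 × 0.9984 × 0.4252 = 577.35 W/m².

577 W/m²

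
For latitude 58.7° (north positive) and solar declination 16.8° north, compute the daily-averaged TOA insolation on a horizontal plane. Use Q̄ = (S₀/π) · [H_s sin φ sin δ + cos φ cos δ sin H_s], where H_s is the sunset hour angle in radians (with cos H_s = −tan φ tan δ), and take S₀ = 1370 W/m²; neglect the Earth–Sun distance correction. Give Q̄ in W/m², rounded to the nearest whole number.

The sunset hour angle satisfies cos H_s = −tan φ tan δ = -0.4966, giving H_s = 119.78°. In radians, H_s = 2.0906.
H_s sin φ sin δ = 2.0906 × 0.8545 × 0.2890 = 0.5163.
cos φ cos δ sin H_s = 0.5195 × 0.9573 × 0.8679 = 0.4316.
Q̄ = (1370/π) × (0.5163 + 0.4316) = 436.08 × 0.9479 = 413.36 W/m².

413 W/m²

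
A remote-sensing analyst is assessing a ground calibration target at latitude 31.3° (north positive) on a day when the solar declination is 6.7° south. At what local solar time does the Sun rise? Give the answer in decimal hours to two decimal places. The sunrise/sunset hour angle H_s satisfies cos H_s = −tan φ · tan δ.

−tan φ tan δ = −(0.6080)(-0.1175) = 0.0714; H_s = arccos(0.0714) = 85.91°.
Sunrise is at 12 − H_s/15 = 12 − 5.727 = 6.273 h local solar time.

6.27 h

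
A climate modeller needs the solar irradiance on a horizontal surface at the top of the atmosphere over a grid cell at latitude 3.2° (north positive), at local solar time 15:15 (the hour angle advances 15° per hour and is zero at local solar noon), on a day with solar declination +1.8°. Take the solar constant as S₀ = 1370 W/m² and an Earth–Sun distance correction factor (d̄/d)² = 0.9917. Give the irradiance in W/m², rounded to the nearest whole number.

896 W/m²

Hour angle H = 15° × (15.25 − 12) = 48.75°.
With φ = 3.2°, δ = 1.8°, H = 48.75°: sin φ sin δ = 0.0018, cos φ cos δ cos H = 0.6580, so cos θ_z = 0.6598.
Top-of-atmosphere irradiance = S₀ (d̄/d)² cos θ_z = 1370 × 0.9917 × 0.6598 = 896.42 W/m².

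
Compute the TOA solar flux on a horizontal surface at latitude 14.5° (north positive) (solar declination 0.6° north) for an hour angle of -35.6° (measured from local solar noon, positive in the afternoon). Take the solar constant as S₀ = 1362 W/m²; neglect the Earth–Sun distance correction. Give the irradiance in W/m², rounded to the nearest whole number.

1076 W/m²

cos θ_z = sin(14.5°) sin(0.6°) + cos(14.5°) cos(0.6°) cos(-35.60°) = 0.0026 + 0.7872 = 0.7898.
Top-of-atmosphere irradiance = S₀ cos θ_z = 1362 × 0.7898 = 1075.71 W/m².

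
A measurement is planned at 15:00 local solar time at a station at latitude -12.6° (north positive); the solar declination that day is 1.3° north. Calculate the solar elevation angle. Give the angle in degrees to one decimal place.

43.2°

Hour angle H = 15° × (15 − 12) = 45.00°.
cos θ_z = sin φ sin δ + cos φ cos δ cos H = (-0.2181)(0.0227) + (0.9759)(0.9997)(0.7071) = 0.6849.
θ_z = arccos(0.6849) = 46.77°, so the elevation is 90° − 46.77° = 43.23°.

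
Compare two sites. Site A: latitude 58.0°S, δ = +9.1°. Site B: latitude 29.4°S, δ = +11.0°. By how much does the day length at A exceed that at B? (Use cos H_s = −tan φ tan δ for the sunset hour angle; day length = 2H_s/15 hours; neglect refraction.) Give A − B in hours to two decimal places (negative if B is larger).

A: H_s = arccos(−tan -58.0° · tan 9.1°) = 75.15°, so 2H_s/15 = 10.0200 h.
B: H_s = arccos(−tan -29.4° · tan 11.0°) = 83.71°, so 2H_s/15 = 11.1613 h.
A − B = 10.0200 − 11.1613 = -1.1413 h.

-1.14 h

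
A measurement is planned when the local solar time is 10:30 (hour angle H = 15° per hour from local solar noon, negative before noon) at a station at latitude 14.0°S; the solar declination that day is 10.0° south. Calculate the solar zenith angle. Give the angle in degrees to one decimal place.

Hour angle H = 15° × (10.5 − 12) = -22.50°.
cos θ_z = sin(-14.0°) sin(-10.0°) + cos(-14.0°) cos(-10.0°) cos(-22.50°) = 0.0420 + 0.8828 = 0.9248.
θ_z = arccos(0.9248) = 22.36°.

22.4°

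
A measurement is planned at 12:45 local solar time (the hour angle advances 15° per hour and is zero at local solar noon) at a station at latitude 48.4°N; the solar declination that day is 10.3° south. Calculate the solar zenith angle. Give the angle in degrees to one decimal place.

Hour angle H = 15° × (12.75 − 12) = 11.25°.
With φ = 48.4°, δ = -10.3°, H = 11.25°: sin φ sin δ = -0.1337, cos φ cos δ cos H = 0.6407, so cos θ_z = 0.5070.
θ_z = arccos(0.5070) = 59.54°.

59.5°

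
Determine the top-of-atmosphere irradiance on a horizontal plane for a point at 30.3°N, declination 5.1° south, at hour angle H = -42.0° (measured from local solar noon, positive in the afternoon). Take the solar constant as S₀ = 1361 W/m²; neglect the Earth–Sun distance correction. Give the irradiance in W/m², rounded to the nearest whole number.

809 W/m²

cos θ_z = sin(30.3°) sin(-5.1°) + cos(30.3°) cos(-5.1°) cos(-42.00°) = -0.0448 + 0.6391 = 0.5943.
Top-of-atmosphere irradiance = S₀ cos θ_z = 1361 × 0.5943 = 808.84 W/m².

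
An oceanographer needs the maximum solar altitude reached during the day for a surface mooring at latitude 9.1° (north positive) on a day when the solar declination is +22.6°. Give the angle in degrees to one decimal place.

At local solar noon the hour angle is zero, so the elevation is 90° − |φ − δ| = 90° − |9.1° − (22.6°)| = 90° − 13.5° = 76.5°.

76.5°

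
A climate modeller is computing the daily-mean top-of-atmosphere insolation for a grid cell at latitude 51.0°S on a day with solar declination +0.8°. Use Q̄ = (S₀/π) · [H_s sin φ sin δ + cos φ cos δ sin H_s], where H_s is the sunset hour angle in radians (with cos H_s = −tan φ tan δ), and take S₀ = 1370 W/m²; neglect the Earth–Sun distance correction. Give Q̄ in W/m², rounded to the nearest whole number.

−tan φ tan δ = −(-1.2349)(0.0140) = 0.0173; H_s = arccos(0.0173) = 89.01°. In radians, H_s = 1.5535.
H_s sin φ sin δ = 1.5535 × -0.7771 × 0.0140 = -0.0169.
cos φ cos δ sin H_s = 0.6293 × 0.9999 × 0.9999 = 0.6292.
Q̄ = (1370/π) × (-0.0169 + 0.6292) = 436.08 × 0.6123 = 267.01 W/m².

267 W/m²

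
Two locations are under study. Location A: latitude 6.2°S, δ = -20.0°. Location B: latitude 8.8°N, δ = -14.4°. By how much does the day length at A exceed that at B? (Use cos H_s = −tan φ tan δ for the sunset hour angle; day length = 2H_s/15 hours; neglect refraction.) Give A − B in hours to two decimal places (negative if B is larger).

A: H_s = arccos(−tan -6.2° · tan -20.0°) = 92.27°, so 2H_s/15 = 12.3027 h.
B: H_s = arccos(−tan 8.8° · tan -14.4°) = 87.72°, so 2H_s/15 = 11.6960 h.
A − B = 12.3027 − 11.6960 = 0.6067 h.

+0.61 h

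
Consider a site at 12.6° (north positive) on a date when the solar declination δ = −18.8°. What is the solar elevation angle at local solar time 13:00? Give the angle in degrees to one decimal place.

55.3°

Hour angle H = 15° × (13 − 12) = 15.00°.
cos θ_z = sin(12.6°) sin(-18.8°) + cos(12.6°) cos(-18.8°) cos(15.00°) = -0.0703 + 0.8924 = 0.8221.
θ_z = arccos(0.8221) = 34.70°, so the elevation is 90° − 34.70° = 55.30°.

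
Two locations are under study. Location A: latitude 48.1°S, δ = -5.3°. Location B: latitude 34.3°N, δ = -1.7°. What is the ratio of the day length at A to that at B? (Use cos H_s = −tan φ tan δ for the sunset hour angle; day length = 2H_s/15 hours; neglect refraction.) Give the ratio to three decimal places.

1.080

A: H_s = arccos(−tan -48.1° · tan -5.3°) = 95.93°, so 2H_s/15 = 12.7907 h.
B: H_s = arccos(−tan 34.3° · tan -1.7°) = 88.84°, so 2H_s/15 = 11.8453 h.
Ratio A/B = 12.7907 / 11.8453 = 1.0798.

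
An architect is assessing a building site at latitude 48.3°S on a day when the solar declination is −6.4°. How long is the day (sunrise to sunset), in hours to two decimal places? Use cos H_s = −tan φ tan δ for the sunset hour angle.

12.96 hours

The sunset hour angle satisfies cos H_s = −tan φ tan δ = -0.1259, giving H_s = 97.23°.
Day length = 2 H_s / 15° h⁻¹ = 194.46° / 15 = 12.964 h.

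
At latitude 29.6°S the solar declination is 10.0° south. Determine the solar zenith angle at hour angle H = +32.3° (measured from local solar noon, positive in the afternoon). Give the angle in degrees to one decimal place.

cos θ_z = sin(-29.6°) sin(-10.0°) + cos(-29.6°) cos(-10.0°) cos(32.30°) = 0.0858 + 0.7238 = 0.8096.
θ_z = arccos(0.8096) = 35.94°.

35.9°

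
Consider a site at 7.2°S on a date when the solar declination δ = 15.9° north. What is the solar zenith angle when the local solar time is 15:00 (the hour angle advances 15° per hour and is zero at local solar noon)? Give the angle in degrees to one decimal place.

50.2°

Hour angle H = 15° × (15 − 12) = 45.00°.
cos θ_z = sin φ sin δ + cos φ cos δ cos H = (-0.1253)(0.2740) + (0.9921)(0.9617)(0.7071) = 0.6403.
θ_z = arccos(0.6403) = 50.19°.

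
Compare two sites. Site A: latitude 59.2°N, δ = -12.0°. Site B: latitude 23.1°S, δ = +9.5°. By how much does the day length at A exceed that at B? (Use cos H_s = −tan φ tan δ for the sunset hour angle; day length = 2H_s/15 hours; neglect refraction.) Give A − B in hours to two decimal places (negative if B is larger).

A: H_s = arccos(−tan 59.2° · tan -12.0°) = 69.11°, so 2H_s/15 = 9.2147 h.
B: H_s = arccos(−tan -23.1° · tan 9.5°) = 85.91°, so 2H_s/15 = 11.4547 h.
A − B = 9.2147 − 11.4547 = -2.2400 h.

-2.24 h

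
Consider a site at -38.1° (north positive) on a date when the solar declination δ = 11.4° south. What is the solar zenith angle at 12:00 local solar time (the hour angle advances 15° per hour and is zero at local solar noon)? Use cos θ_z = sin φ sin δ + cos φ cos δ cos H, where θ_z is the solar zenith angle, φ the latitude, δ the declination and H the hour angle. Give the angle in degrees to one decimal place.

26.7°

Hour angle H = 15° × (12 − 12) = 0.00°.
cos θ_z = sin(-38.1°) sin(-11.4°) + cos(-38.1°) cos(-11.4°) cos(0.00°) = 0.1220 + 0.7714 = 0.8934.
θ_z = arccos(0.8934) = 26.70°.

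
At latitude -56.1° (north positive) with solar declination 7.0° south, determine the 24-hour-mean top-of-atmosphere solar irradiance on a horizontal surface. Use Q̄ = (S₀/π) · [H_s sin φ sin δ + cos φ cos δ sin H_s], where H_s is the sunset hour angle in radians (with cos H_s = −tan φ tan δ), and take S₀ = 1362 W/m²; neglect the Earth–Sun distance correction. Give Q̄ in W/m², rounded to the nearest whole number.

313 W/m²

−tan φ tan δ = −(-1.4882)(-0.1228) = -0.1828; H_s = arccos(-0.1828) = 100.53°. In radians, H_s = 1.7546.
H_s sin φ sin δ = 1.7546 × -0.8300 × -0.1219 = 0.1775.
cos φ cos δ sin H_s = 0.5577 × 0.9925 × 0.9832 = 0.5442.
Q̄ = (1362/π) × (0.1775 + 0.5442) = 433.54 × 0.7217 = 312.89 W/m².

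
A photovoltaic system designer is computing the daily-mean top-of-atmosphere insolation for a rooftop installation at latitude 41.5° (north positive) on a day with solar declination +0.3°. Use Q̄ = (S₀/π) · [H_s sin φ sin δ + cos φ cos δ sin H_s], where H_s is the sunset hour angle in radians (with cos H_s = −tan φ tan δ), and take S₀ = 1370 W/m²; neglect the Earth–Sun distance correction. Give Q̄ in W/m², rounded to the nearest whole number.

329 W/m²

−tan φ tan δ = −(0.8847)(0.0052) = -0.0046; H_s = arccos(-0.0046) = 90.26°. In radians, H_s = 1.5753.
H_s sin φ sin δ = 1.5753 × 0.6626 × 0.0052 = 0.0054.
cos φ cos δ sin H_s = 0.7490 × 1.0000 × 1.0000 = 0.7490.
Q̄ = (1370/π) × (0.0054 + 0.7490) = 436.08 × 0.7544 = 328.98 W/m².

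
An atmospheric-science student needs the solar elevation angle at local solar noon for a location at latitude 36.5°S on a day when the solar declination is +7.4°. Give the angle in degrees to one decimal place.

46.1°

At local solar noon the hour angle is zero, so the elevation is 90° − |φ − δ| = 90° − |-36.5° − (7.4°)| = 90° − 43.9° = 46.1°.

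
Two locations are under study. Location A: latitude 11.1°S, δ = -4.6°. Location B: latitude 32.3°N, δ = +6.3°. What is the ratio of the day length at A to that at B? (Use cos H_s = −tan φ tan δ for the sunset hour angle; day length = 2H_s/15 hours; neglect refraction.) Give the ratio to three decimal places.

A: H_s = arccos(−tan -11.1° · tan -4.6°) = 90.90°, so 2H_s/15 = 12.1200 h.
B: H_s = arccos(−tan 32.3° · tan 6.3°) = 94.00°, so 2H_s/15 = 12.5333 h.
Ratio A/B = 12.1200 / 12.5333 = 0.9670.

0.967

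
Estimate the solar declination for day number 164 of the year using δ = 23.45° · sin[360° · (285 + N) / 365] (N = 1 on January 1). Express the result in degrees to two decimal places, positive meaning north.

360 × (285 + 164) / 365 = 442.849°; sin(442.849°) = 0.9922.
δ = 23.45 × 0.9922 = 23.267° ≈ +23.27°.

+23.27°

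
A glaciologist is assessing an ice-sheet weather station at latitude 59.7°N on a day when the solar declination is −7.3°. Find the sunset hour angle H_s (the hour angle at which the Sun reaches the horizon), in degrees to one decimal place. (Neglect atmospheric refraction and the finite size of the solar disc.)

cos H_s = −tan(59.7°) · tan(-7.3°) = 0.2192, so H_s = arccos(0.2192) = 77.34°.

77.3°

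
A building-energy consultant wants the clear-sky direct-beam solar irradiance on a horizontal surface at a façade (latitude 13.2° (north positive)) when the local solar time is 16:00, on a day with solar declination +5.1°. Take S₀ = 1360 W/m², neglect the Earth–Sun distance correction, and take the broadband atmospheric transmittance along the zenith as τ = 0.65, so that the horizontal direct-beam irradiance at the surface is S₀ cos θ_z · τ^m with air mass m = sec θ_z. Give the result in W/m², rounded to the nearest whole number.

293 W/m²

Hour angle H = 15° × (16 − 12) = 60.00°.
cos θ_z = sin(13.2°) sin(5.1°) + cos(13.2°) cos(5.1°) cos(60.00°) = 0.0203 + 0.4849 = 0.5052.
Air mass m = 1/cos θ_z = 1/0.5052 = 1.979; τ^m = 0.65^1.979 = 0.4263.
Surface direct beam = 1360 × 0.5052 × 0.4263 = 292.90 W/m².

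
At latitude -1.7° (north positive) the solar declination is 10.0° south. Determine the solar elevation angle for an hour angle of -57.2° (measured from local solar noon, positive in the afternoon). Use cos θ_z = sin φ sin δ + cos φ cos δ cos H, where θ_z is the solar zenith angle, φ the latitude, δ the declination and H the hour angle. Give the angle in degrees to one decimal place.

32.6°

With φ = -1.7°, δ = -10.0°, H = -57.20°: sin φ sin δ = 0.0052, cos φ cos δ cos H = 0.5332, so cos θ_z = 0.5384.
θ_z = arccos(0.5384) = 57.43°, so the elevation is 90° − 57.43° = 32.57°.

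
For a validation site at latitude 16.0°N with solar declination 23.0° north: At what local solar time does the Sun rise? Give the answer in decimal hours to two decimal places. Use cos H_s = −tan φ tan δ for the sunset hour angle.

5.53 h

−tan φ tan δ = −(0.2867)(0.4245) = -0.1217; H_s = arccos(-0.1217) = 96.99°.
Sunrise is at 12 − H_s/15 = 12 − 6.466 = 5.534 h local solar time.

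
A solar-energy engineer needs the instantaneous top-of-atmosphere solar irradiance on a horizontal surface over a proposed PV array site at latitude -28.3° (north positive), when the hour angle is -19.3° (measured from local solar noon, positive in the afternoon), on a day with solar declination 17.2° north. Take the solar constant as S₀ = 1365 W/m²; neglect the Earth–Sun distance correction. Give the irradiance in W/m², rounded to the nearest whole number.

892 W/m²

cos θ_z = sin φ sin δ + cos φ cos δ cos H = (-0.4741)(0.2957) + (0.8805)(0.9553)(0.9438) = 0.6537.
Top-of-atmosphere irradiance = S₀ cos θ_z = 1365 × 0.6537 = 892.30 W/m².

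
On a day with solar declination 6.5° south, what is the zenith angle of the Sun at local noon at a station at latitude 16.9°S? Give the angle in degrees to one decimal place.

10.4°

At local solar noon the hour angle is zero, so the zenith angle is |φ − δ| = |-16.9° − (-6.5°)| = 10.4°.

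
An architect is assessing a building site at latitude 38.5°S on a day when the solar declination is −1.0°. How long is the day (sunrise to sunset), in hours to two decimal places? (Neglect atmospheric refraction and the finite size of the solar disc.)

12.11 hours

−tan φ tan δ = −(-0.7954)(-0.0175) = -0.0139; H_s = arccos(-0.0139) = 90.80°.
Day length = 2 H_s / 15° h⁻¹ = 181.60° / 15 = 12.107 h.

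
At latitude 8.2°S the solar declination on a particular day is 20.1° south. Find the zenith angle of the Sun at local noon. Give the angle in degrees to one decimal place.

At local solar noon the hour angle is zero, so the zenith angle is |φ − δ| = |-8.2° − (-20.1°)| = 11.9°.

11.9°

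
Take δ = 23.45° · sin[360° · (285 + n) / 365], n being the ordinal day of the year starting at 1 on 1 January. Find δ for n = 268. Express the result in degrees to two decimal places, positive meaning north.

-2.22°

360 × (285 + 268) / 365 = 545.425°; sin(545.425°) = -0.0945.
δ = 23.45 × -0.0945 = -2.216° ≈ -2.22°.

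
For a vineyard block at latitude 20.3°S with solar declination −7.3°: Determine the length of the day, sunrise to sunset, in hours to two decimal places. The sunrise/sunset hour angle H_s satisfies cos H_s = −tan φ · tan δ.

12.36 hours

cos H_s = −tan(-20.3°) · tan(-7.3°) = -0.0474, so H_s = arccos(-0.0474) = 92.72°.
Day length = 2 H_s / 15° h⁻¹ = 185.44° / 15 = 12.363 h.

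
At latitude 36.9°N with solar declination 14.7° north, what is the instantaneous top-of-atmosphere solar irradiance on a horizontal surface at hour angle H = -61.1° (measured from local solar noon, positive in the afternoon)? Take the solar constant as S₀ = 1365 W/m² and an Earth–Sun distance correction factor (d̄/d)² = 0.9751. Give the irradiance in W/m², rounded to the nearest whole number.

cos θ_z = sin φ sin δ + cos φ cos δ cos H = (0.6004)(0.2538) + (0.7997)(0.9673)(0.4833) = 0.5262.
Top-of-atmosphere irradiance = S₀ (d̄/d)² cos θ_z = 1365 × 0.9751 × 0.5262 = 700.38 W/m².

700 W/m²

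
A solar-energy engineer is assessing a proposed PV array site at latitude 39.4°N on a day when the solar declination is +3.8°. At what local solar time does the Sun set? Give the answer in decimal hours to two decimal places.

18.21 h

−tan φ tan δ = −(0.8214)(0.0664) = -0.0545; H_s = arccos(-0.0545) = 93.12°.
Sunset is at 12 + H_s/15 = 12 + 6.208 = 18.208 h local solar time.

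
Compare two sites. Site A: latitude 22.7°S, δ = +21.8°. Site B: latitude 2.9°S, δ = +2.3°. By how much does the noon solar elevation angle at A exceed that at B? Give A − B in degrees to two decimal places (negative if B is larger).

-39.30°

A: 90° − |-22.7 − (21.8)| = 45.50°.
B: 90° − |-2.9 − (2.3)| = 84.80°.
A − B = 45.50 − 84.80 = -39.30°.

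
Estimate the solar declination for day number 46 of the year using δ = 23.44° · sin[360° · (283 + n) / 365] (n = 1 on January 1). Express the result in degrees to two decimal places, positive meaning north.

-13.61°

360 × (283 + 46) / 365 = 324.493°; sin(324.493°) = -0.5808.
δ = 23.44 × -0.5808 = -13.614° ≈ -13.61°.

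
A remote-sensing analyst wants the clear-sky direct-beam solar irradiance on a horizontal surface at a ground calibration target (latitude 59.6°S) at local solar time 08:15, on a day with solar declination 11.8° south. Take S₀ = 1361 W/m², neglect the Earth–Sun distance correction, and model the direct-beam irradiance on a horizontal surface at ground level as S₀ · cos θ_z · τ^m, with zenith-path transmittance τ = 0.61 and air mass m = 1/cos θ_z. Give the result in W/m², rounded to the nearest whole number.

Hour angle H = 15° × (8.25 − 12) = -56.25°.
cos θ_z = sin φ sin δ + cos φ cos δ cos H = (-0.8625)(-0.2045) + (0.5060)(0.9789)(0.5556) = 0.4516.
Air mass m = 1/cos θ_z = 1/0.4516 = 2.214; τ^m = 0.61^2.214 = 0.3347.
Surface direct beam = 1361 × 0.4516 × 0.3347 = 205.72 W/m².

206 W/m²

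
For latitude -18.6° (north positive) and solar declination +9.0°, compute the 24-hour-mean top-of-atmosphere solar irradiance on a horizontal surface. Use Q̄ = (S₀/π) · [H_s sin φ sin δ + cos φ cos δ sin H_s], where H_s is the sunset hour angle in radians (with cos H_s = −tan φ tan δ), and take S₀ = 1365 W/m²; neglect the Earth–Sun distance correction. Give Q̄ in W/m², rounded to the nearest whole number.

−tan φ tan δ = −(-0.3365)(0.1584) = 0.0533; H_s = arccos(0.0533) = 86.94°. In radians, H_s = 1.5174.
H_s sin φ sin δ = 1.5174 × -0.3190 × 0.1564 = -0.0757.
cos φ cos δ sin H_s = 0.9478 × 0.9877 × 0.9986 = 0.9348.
Q̄ = (1365/π) × (-0.0757 + 0.9348) = 434.49 × 0.8591 = 373.27 W/m².

373 W/m²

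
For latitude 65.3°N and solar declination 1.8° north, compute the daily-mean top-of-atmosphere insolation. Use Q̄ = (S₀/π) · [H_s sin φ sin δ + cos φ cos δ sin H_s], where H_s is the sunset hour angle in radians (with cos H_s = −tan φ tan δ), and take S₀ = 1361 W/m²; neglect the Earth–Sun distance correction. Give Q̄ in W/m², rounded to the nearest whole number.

201 W/m²

The sunset hour angle satisfies cos H_s = −tan φ tan δ = -0.0683, giving H_s = 93.92°. In radians, H_s = 1.6392.
H_s sin φ sin δ = 1.6392 × 0.9085 × 0.0314 = 0.0468.
cos φ cos δ sin H_s = 0.4179 × 0.9995 × 0.9977 = 0.4167.
Q̄ = (1361/π) × (0.0468 + 0.4167) = 433.22 × 0.4635 = 200.80 W/m².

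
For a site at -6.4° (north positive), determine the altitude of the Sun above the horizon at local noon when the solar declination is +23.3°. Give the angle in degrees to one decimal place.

60.3°

At local solar noon the hour angle is zero, so the elevation is 90° − |φ − δ| = 90° − |-6.4° − (23.3°)| = 90° − 29.7° = 60.3°.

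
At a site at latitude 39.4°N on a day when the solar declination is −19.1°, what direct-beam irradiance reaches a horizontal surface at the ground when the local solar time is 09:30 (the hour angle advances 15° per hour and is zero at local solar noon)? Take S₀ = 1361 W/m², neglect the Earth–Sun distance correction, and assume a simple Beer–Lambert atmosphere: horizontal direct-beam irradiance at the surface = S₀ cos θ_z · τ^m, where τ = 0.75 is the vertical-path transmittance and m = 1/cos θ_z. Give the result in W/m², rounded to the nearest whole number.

233 W/m²

Hour angle H = 15° × (9.5 − 12) = -37.50°.
cos θ_z = sin φ sin δ + cos φ cos δ cos H = (0.6347)(-0.3272) + (0.7727)(0.9449)(0.7934) = 0.3716.
Air mass m = 1/cos θ_z = 1/0.3716 = 2.691; τ^m = 0.75^2.691 = 0.4611.
Surface direct beam = 1361 × 0.3716 × 0.4611 = 233.20 W/m².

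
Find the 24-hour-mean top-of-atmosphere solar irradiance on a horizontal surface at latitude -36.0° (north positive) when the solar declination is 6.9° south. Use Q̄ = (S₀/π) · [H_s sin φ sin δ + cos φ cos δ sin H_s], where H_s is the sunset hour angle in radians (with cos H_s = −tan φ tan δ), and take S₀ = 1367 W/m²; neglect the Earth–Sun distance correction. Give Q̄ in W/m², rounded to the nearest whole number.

399 W/m²

The sunset hour angle satisfies cos H_s = −tan φ tan δ = -0.0879, giving H_s = 95.04°. In radians, H_s = 1.6588.
H_s sin φ sin δ = 1.6588 × -0.5878 × -0.1201 = 0.1171.
cos φ cos δ sin H_s = 0.8090 × 0.9928 × 0.9961 = 0.8000.
Q̄ = (1367/π) × (0.1171 + 0.8000) = 435.13 × 0.9171 = 399.06 W/m².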